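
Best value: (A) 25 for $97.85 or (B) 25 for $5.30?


Deal A: $97.85/25 = $3.9140/unit
Deal B: $5.30/25 = $0.2120/unit
B is cheaper per unit
= Deal B

Deal B


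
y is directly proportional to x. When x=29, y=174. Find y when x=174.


Direct proportion: y/x = constant
k = 174/29 = 6.0000
y₂ = k × 174 = 174 × 174 / 29 = 30276/29
= 1044.00

1044.00


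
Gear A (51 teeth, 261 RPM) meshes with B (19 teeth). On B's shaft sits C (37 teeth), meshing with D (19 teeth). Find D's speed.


Stage 1: RPM_B = RPM_A × t_A/t_B = 261 × 51/19 = 13311/19 ≈ 700.58
B and C share a shaft → RPM_C = RPM_B
Stage 2: RPM_D = RPM_C × t_C/t_D = RPM_A × (t_A×t_C)/(t_B×t_D)
Overall ratio = (51×37)/(19×19) = 1887/361
RPM_D = 261 × 1887/361 = 492507/361
≈ 1364.29 RPM

1364.29 RPM


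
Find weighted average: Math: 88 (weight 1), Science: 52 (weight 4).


Numerator = 88×1 + 52×4
= 88 + 208
= 296
Total weight = 5
Weighted avg = 296/5
= 59.20

59.20


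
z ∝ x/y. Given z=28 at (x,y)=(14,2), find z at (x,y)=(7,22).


z = k·x/y
Solve for k using the known point: k = z·y/x = 28×2/14 = 56/14 = 4.0000
Now evaluate at x=7, y=22:
z = k × 7 / 22 = (56 × 7) / (14 × 22) = 392/308
≈ 1.2727

1.2727


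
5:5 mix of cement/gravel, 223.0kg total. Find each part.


Total parts = 5 + 5 = 10
cement: 223.0 × 5/10 = 111.5kg
gravel: 223.0 × 5/10 = 111.5kg
= 111.5kg and 111.5kg

111.5kg and 111.5kg


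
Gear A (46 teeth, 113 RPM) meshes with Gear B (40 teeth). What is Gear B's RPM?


Gear ratio = 46:40 = 23:20
RPM_B = RPM_A × (teeth_A / teeth_B)
= 113 × (46/40)
= 130.0 RPM

130.0 RPM


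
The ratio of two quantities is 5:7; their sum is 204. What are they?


Let A = 5k, B = 7k.
5k + 7k = 204
12k = 204 → k = 204/12 = 17
A = 5×17 = 85, B = 7×17 = 119
= A = 85, B = 119

A = 85, B = 119


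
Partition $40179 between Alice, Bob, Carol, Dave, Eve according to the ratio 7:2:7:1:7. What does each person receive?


Total parts = 7 + 2 + 7 + 1 + 7 = 24
Alice: 40179 × 7/24 = 11718.88
Bob: 40179 × 2/24 = 3348.25
Carol: 40179 × 7/24 = 11718.88
Dave: 40179 × 1/24 = 1674.13
Eve: 40179 × 7/24 = 11718.88
= Alice: $11718.88, Bob: $3348.25, Carol: $11718.88, Dave: $1674.13, Eve: $11718.88

Alice: $11718.88, Bob: $3348.25, Carol: $11718.88, Dave: $1674.13, Eve: $11718.88


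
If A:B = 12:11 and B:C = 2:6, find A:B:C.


Match B: multiply A:B by 2 → 24:22
Multiply B:C by 11 → 22:66
Combined: 24:22:66
GCD = 2
= 12:11:33

12:11:33


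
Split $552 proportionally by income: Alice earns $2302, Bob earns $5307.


Total income = 2302 + 5307 = $7609
Alice: $552 × 2302/7609 = $167.00
Bob: $552 × 5307/7609 = $385.00
= Alice: $167.00, Bob: $385.00

Alice: $167.00, Bob: $385.00


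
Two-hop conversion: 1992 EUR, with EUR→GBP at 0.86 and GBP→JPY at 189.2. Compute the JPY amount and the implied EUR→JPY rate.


Step 1: 1992 EUR × 0.86 = 1713.12 GBP
Step 2: 1713.12 GBP × 189.2 = 324122.30 JPY
Implied rate EUR→JPY = 0.86 × 189.2 = 162.7120
= 324122.30 JPY; implied rate 162.7120 JPY/EUR

324122.30 JPY; implied rate 162.7120 JPY/EUR


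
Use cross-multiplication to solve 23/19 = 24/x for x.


Cross multiply: 23 × x = 19 × 24
23x = 456
x = 456 / 23
= 19.83

19.83


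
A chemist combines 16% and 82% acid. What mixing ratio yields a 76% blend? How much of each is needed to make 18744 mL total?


Let x parts of 16% mix with y parts of 82%.
16x + 82y = 76(x + y)
16x + 82y = 76x + 76y
x(16 - 76) = y(76 - 82)
x/y = (82 - 76)/(76 - 16) = 6/60
Simplify: 1:10
Total parts = 11; one part = 18744/11 = 1704.00 mL
16% solution: 1×1704.00 = 1704.00 mL
82% solution: 10×1704.00 = 17040.00 mL
= ratio 1:10; 1704.00 mL and 17040.00 mL

ratio 1:10; 1704.00 mL and 17040.00 mL


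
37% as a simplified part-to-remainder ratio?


37% means 37 parts out of 100; remainder = 63
Part : remainder = 37:63
GCD = 1
= 37:63

37:63


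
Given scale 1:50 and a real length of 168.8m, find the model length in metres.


Model size = real / scale
= 168.8 / 50
= 3.3760 m

3.3760 m


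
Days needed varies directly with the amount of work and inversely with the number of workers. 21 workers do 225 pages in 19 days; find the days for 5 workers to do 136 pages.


Days ∝ work / workers, so d₂ = d₁ × (m₁/m₂) × (w₂/w₁)
Workers factor (inverse): 21/5 = 4.2000
Work factor (direct): 136/225 ≈ 0.6044
d₂ = 19 × 21/5 × 136/225 = (19 × 21 × 136) / (5 × 225) = 54264/1125
≈ 48.23 days

48.23 days


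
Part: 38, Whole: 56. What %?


Percentage = (part / whole) × 100
= (38 / 56) × 100
≈ 67.86%

67.86%


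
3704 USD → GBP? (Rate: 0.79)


Amount × rate = 3704 × 0.79
= 2926.16 GBP

2926.16 GBP


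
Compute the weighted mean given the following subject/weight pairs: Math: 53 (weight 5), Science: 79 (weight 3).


Numerator = 53×5 + 79×3
= 265 + 237
= 502
Total weight = 8
Weighted avg = 502/8
= 62.75

62.75


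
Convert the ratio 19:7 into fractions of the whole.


Total parts = 19 + 7 = 26
First part: 19/26 = 19/26
Second part: 7/26 = 7/26
= 19/26 and 7/26

19/26 and 7/26


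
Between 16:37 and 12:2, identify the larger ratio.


16/37 = 0.4324
12/2 = 6.0000
0.4324 < 6.0000, so 16:37 is less
= 12:2

12:2


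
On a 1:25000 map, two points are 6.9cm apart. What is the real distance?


Real distance = map distance × scale
= 6.9cm × 25000
= 172500 cm = 1725.0 m
= 1.725 km

1.725 km


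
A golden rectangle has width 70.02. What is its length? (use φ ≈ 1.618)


φ = (1 + √5) / 2 ≈ 1.618
Length = width × φ = 70.02 × 1.618 = 113.29236
≈ 113.29

113.29


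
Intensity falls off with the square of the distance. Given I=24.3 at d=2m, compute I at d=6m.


I₁d₁² = I₂d₂²
I₂ = I₁ × (d₁/d₂)²
= 24.3 × (2/6)²
= 24.3 × 4/36
= 97.2/36
= 2.7000

2.7000


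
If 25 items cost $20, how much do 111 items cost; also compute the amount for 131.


Direct proportion: y/x = constant
k = 20/25 = 0.8000
y at x=111: k × 111 = 20 × 111 / 25 = 2220/25 = 88.80
y at x=131: k × 131 = 20 × 131 / 25 = 2620/25 = 104.80
= 88.80 and 104.80

88.80 and 104.80


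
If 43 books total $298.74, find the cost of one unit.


Unit rate = total / quantity
= 298.74 / 43
= $6.95 per unit

$6.95 per unit


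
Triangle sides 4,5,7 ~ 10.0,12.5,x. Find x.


Scale factor = 10.0/4 = 2.5
Missing side = 7 × 2.5
= 17.5

17.5


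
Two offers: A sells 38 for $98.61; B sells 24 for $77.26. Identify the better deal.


Deal A: $98.61/38 = $2.5950/unit
Deal B: $77.26/24 = $3.2192/unit
A is cheaper per unit
= Deal A

Deal A


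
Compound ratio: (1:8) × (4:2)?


Compound ratio = (1×4) : (8×2)
= 4:16
GCD = 4
= 1:4

1:4


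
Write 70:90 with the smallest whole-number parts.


GCD(70, 90) = 10
70/10 : 90/10
= 7:9

7:9


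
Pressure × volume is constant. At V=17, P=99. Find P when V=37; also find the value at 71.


Inverse proportion: x × y = constant
k = 17 × 99 = 1683
At x=37: k/37 = 45.49
At x=71: k/71 = 23.70
= 45.49 and 23.70

45.49 and 23.70


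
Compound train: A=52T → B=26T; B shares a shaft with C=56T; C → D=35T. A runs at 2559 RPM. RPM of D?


Stage 1: RPM_B = RPM_A × t_A/t_B = 2559 × 52/26 = 133068/26 = 5118.00
B and C share a shaft → RPM_C = RPM_B
Stage 2: RPM_D = RPM_C × t_C/t_D = RPM_A × (t_A×t_C)/(t_B×t_D)
Overall ratio = (52×56)/(26×35) = 2912/910
RPM_D = 2559 × 2912/910 = 7451808/910
= 8188.80 RPM

8188.80 RPM


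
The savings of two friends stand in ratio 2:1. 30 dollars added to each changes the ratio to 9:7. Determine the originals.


Let A = 2k, B = 1k.
(2k + 30) / (1k + 30) = 9/7
Cross-multiply: 7(2k + 30) = 9(1k + 30)
14k + 210 = 9k + 270
14k - 9k = 270 - 210
5k = 60
k = 60/5 = 12
A = 2×12 = 24, B = 1×12 = 12
= A = 24, B = 12

A = 24, B = 12


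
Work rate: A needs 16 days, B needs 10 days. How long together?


Rate of A = 1/16 per day
Rate of B = 1/10 per day
Combined rate = 1/16 + 1/10 = 26/160 = 0.1625 per day
Days = 1 / combined rate = 160/26
≈ 6.15 days

6.15 days


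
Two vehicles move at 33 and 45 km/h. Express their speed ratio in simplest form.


Ratio = 33:45
GCD = 3
Simplified = 11:15
Time ratio (same distance) = 15:11
Speed ratio = 11:15

11:15


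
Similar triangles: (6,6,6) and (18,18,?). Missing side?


Scale factor = 18/6 = 3
Missing side = 6 × 3
= 18.0

18.0


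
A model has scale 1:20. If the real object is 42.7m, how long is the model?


Model size = real / scale
= 42.7 / 20
= 2.1350 m

2.1350 m


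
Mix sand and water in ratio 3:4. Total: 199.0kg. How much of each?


Total parts = 3 + 4 = 7
sand: 199.0 × 3/7 = 85.3kg
water: 199.0 × 4/7 = 113.7kg
= 85.3kg and 113.7kg

85.3kg and 113.7kg


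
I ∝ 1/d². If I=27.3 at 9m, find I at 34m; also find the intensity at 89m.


I₁d₁² = I₂d₂²
I at 34m = 27.3 × (9/34)² = 27.3 × 81/1156 = 2211.3/1156 ≈ 1.9129
I at 89m = 27.3 × (9/89)² = 27.3 × 81/7921 = 2211.3/7921 ≈ 0.2792
= 1.9129 and 0.2792

1.9129 and 0.2792


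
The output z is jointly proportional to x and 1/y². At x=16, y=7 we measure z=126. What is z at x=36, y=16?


z = k·x/y²
Solve for k using the known point: k = z·y²/x = 126×49/16 = 6174/16 = 385.8750
Now evaluate at x=36, y=16:
z = k × 36 / 256 = (6174 × 36) / (16 × 256) = 222264/4096
≈ 54.2637

54.2637


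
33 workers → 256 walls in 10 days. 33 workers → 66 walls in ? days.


Days ∝ work / workers, so d₂ = d₁ × (m₁/m₂) × (w₂/w₁)
Workers factor (inverse): 33/33 = 1.0000
Work factor (direct): 66/256 ≈ 0.2578
d₂ = 10 × 33/33 × 66/256 = (10 × 33 × 66) / (33 × 256) = 21780/8448
≈ 2.58 days

2.58 days


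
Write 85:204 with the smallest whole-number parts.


GCD(85, 204) = 17
85/17 : 204/17
= 5:12

5:12


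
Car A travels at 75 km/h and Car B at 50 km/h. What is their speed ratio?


Ratio = 75:50
GCD = 25
Simplified = 3:2
Time ratio (same distance) = 2:3
Speed ratio = 3:2

3:2


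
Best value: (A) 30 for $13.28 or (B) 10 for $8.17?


Deal A: $13.28/30 = $0.4427/unit
Deal B: $8.17/10 = $0.8170/unit
A is cheaper per unit
= Deal A

Deal A


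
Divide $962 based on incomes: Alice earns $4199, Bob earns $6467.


Total income = 4199 + 6467 = $10666
Alice: $962 × 4199/10666 = $378.72
Bob: $962 × 6467/10666 = $583.28
= Alice: $378.72, Bob: $583.28

Alice: $378.72, Bob: $583.28


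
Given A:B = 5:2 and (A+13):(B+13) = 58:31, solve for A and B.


Let A = 5k, B = 2k.
(5k + 13) / (2k + 13) = 58/31
Cross-multiply: 31(5k + 13) = 58(2k + 13)
155k + 403 = 116k + 754
155k - 116k = 754 - 403
39k = 351
k = 351/39 = 9
A = 5×9 = 45, B = 2×9 = 18
= A = 45, B = 18

A = 45, B = 18


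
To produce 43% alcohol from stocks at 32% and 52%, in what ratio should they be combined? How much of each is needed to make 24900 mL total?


Let x parts of 32% mix with y parts of 52%.
32x + 52y = 43(x + y)
32x + 52y = 43x + 43y
x(32 - 43) = y(43 - 52)
x/y = (52 - 43)/(43 - 32) = 9/11
Simplify: 9:11
Total parts = 20; one part = 24900/20 = 1245.00 mL
32% solution: 9×1245.00 = 11205.00 mL
52% solution: 11×1245.00 = 13695.00 mL
= ratio 9:11; 11205.00 mL and 13695.00 mL

ratio 9:11; 11205.00 mL and 13695.00 mL


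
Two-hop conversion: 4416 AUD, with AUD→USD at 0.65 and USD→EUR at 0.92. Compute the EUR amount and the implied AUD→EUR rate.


Step 1: 4416 AUD × 0.65 = 2870.40 USD
Step 2: 2870.40 USD × 0.92 = 2640.77 EUR
Implied rate AUD→EUR = 0.65 × 0.92 = 0.5980
= 2640.77 EUR; implied rate 0.5980 EUR/AUD

2640.77 EUR; implied rate 0.5980 EUR/AUD


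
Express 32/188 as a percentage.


Percentage = (part / whole) × 100
= (32 / 188) × 100
≈ 17.02%

17.02%


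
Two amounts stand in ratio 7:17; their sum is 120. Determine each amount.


Let A = 7k, B = 17k.
7k + 17k = 120
24k = 120 → k = 120/24 = 5
A = 7×5 = 35, B = 17×5 = 85
= A = 35, B = 85

A = 35, B = 85


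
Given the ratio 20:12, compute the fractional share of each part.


Total parts = 20 + 12 = 32
First part: 20/32 = 5/8
Second part: 12/32 = 3/8
= 5/8 and 3/8

5/8 and 3/8


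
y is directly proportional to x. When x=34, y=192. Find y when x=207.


Direct proportion: y/x = constant
k = 192/34 ≈ 5.6471
y₂ = k × 207 = 192 × 207 / 34 = 39744/34
≈ 1168.94

1168.94


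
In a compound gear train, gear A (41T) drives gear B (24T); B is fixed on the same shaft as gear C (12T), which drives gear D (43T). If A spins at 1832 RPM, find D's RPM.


Stage 1: RPM_B = RPM_A × t_A/t_B = 1832 × 41/24 = 75112/24 ≈ 3129.67
B and C share a shaft → RPM_C = RPM_B
Stage 2: RPM_D = RPM_C × t_C/t_D = RPM_A × (t_A×t_C)/(t_B×t_D)
Overall ratio = (41×12)/(24×43) = 492/1032
RPM_D = 1832 × 492/1032 = 901344/1032
≈ 873.40 RPM

873.40 RPM


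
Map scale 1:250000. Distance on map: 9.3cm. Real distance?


Real distance = map distance × scale
= 9.3cm × 250000
= 2325000 cm = 23250.0 m
= 23.250 km

23.250 km


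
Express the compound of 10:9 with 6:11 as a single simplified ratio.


Compound ratio = (10×6) : (9×11)
= 60:99
GCD = 3
= 20:33

20:33


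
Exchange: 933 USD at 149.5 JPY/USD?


Amount × rate = 933 × 149.5
= 139483.50 JPY

139483.50 JPY


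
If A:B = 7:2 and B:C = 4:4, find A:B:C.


Match B: multiply A:B by 4 → 28:8
Multiply B:C by 2 → 8:8
Combined: 28:8:8
GCD = 4
= 7:2:2

7:2:2


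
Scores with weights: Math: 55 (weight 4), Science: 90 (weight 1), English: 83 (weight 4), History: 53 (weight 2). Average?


Numerator = 55×4 + 90×1 + 83×4 + 53×2
= 220 + 90 + 332 + 106
= 748
Total weight = 11
Weighted avg = 748/11
= 68.00

68.00


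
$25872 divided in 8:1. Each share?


Total parts = 8 + 1 = 9
Part 1: 25872 × 8/9 = 22997.33
Part 2: 25872 × 1/9 = 2874.67
= Part 1: $22997.33, Part 2: $2874.67

Part 1: $22997.33, Part 2: $2874.67


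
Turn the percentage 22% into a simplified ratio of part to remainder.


22% means 22 parts out of 100; remainder = 78
Part : remainder = 22:78
GCD = 2
= 11:39

11:39


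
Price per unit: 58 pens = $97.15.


Unit rate = total / quantity
= 97.15 / 58
= $1.68 per unit

$1.68 per unit


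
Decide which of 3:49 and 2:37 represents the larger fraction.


3/49 = 0.0612
2/37 = 0.0541
0.0612 > 0.0541, so 3:49 is greater
= 3:49

3:49


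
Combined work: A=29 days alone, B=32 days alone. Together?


Rate of A = 1/29 per day
Rate of B = 1/32 per day
Combined rate = 1/29 + 1/32 = 61/928 ≈ 0.0657 per day
Days = 1 / combined rate = 928/61
≈ 15.21 days

15.21 days


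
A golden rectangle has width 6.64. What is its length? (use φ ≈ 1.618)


φ = (1 + √5) / 2 ≈ 1.618
Length = width × φ = 6.64 × 1.618 = 10.74352
≈ 10.74

10.74


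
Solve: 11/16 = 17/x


Cross multiply: 11 × x = 16 × 17
11x = 272
x = 272 / 11
= 24.73

24.73


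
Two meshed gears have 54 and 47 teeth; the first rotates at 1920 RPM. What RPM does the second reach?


Gear ratio = 54:47 = 54:47
RPM_B = RPM_A × (teeth_A / teeth_B)
= 1920 × (54/47)
= 2206.0 RPM

2206.0 RPM


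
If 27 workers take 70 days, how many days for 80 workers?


Inverse proportion: x × y = constant
k = 27 × 70 = 1890
y₂ = k / 80 = 1890 / 80
= 23.63

23.63


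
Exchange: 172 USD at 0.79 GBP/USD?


Amount × rate = 172 × 0.79
= 135.88 GBP

135.88 GBP


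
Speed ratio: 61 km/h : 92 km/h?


Ratio = 61:92
GCD = 1
Simplified = 61:92
Time ratio (same distance) = 92:61
Speed ratio = 61:92

61:92


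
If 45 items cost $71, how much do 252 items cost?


Direct proportion: y/x = constant
k = 71/45 ≈ 1.5778
y₂ = k × 252 = 71 × 252 / 45 = 17892/45
= 397.60

397.60


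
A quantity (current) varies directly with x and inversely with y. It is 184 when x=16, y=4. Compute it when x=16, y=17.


z = k·x/y
Solve for k using the known point: k = z·y/x = 184×4/16 = 736/16 = 46.0000
Now evaluate at x=16, y=17:
z = k × 16 / 17 = (736 × 16) / (16 × 17) = 11776/272
≈ 43.2941

43.2941


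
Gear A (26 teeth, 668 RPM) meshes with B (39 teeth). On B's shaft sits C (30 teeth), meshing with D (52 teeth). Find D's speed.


Stage 1: RPM_B = RPM_A × t_A/t_B = 668 × 26/39 = 17368/39 ≈ 445.33
B and C share a shaft → RPM_C = RPM_B
Stage 2: RPM_D = RPM_C × t_C/t_D = RPM_A × (t_A×t_C)/(t_B×t_D)
Overall ratio = (26×30)/(39×52) = 780/2028
RPM_D = 668 × 780/2028 = 521040/2028
≈ 256.92 RPM

256.92 RPM


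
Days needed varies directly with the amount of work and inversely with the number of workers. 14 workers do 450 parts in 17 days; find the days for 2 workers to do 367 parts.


Days ∝ work / workers, so d₂ = d₁ × (m₁/m₂) × (w₂/w₁)
Workers factor (inverse): 14/2 = 7.0000
Work factor (direct): 367/450 ≈ 0.8156
d₂ = 17 × 14/2 × 367/450 = (17 × 14 × 367) / (2 × 450) = 87346/900
≈ 97.05 days

97.05 days


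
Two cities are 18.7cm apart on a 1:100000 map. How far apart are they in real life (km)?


Real distance = map distance × scale
= 18.7cm × 100000
= 1870000 cm = 18700.0 m
= 18.700 km

18.700 km


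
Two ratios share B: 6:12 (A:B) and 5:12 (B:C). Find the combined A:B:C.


Match B: multiply A:B by 5 → 30:60
Multiply B:C by 12 → 60:144
Combined: 30:60:144
GCD = 6
= 5:10:24

5:10:24


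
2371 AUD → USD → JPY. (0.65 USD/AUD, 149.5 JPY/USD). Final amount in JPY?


Step 1: 2371 AUD × 0.65 = 1541.15 USD
Step 2: 1541.15 USD × 149.5 = 230401.93 JPY
Implied rate AUD→JPY = 0.65 × 149.5 = 97.1750
= 230401.93 JPY

230401.93 JPY


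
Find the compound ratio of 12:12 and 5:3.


Compound ratio = (12×5) : (12×3)
= 60:36
GCD = 12
= 5:3

5:3


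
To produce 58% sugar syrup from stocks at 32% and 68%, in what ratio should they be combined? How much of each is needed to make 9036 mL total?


Let x parts of 32% mix with y parts of 68%.
32x + 68y = 58(x + y)
32x + 68y = 58x + 58y
x(32 - 58) = y(58 - 68)
x/y = (68 - 58)/(58 - 32) = 10/26
Simplify: 5:13
Total parts = 18; one part = 9036/18 = 502.00 mL
32% solution: 5×502.00 = 2510.00 mL
68% solution: 13×502.00 = 6526.00 mL
= ratio 5:13; 2510.00 mL and 6526.00 mL

ratio 5:13; 2510.00 mL and 6526.00 mL


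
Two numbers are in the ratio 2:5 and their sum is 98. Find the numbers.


Let A = 2k, B = 5k.
2k + 5k = 98
7k = 98 → k = 98/7 = 14
A = 2×14 = 28, B = 5×14 = 70
= A = 28, B = 70

A = 28, B = 70


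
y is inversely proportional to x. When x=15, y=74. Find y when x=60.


Inverse proportion: x × y = constant
k = 15 × 74 = 1110
y₂ = k / 60 = 1110 / 60
= 18.50

18.50


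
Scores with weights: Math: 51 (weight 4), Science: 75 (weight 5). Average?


Numerator = 51×4 + 75×5
= 204 + 375
= 579
Total weight = 9
Weighted avg = 579/9
= 64.33

64.33


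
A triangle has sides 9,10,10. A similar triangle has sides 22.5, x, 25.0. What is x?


Scale factor = 22.5/9 = 2.5
Missing side = 10 × 2.5
= 25.0

25.0


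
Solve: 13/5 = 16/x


Cross multiply: 13 × x = 5 × 16
13x = 80
x = 80 / 13
= 6.15

6.15


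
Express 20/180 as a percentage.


Percentage = (part / whole) × 100
= (20 / 180) × 100
≈ 11.11%

11.11%


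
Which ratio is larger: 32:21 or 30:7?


32/21 = 1.5238
30/7 = 4.2857
1.5238 < 4.2857, so 32:21 is less
= 30:7

30:7


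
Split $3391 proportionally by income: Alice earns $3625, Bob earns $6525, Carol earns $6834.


Total income = 3625 + 6525 + 6834 = $16984
Alice: $3391 × 3625/16984 = $723.76
Bob: $3391 × 6525/16984 = $1302.77
Carol: $3391 × 6834/16984 = $1364.47
= Alice: $723.76, Bob: $1302.77, Carol: $1364.47

Alice: $723.76, Bob: $1302.77, Carol: $1364.47


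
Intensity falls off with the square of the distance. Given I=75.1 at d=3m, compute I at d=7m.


I₁d₁² = I₂d₂²
I₂ = I₁ × (d₁/d₂)²
= 75.1 × (3/7)²
= 75.1 × 9/49
= 675.9/49
≈ 13.7939

13.7939


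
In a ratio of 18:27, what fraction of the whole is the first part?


Total parts = 18 + 27 = 45
First part: 18/45 = 2/5
= 2/5

2/5


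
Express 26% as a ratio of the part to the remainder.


26% means 26 parts out of 100; remainder = 74
Part : remainder = 26:74
GCD = 2
= 13:37

13:37


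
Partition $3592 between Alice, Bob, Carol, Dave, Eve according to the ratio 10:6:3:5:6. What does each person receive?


Total parts = 10 + 6 + 3 + 5 + 6 = 30
Alice: 3592 × 10/30 = 1197.33
Bob: 3592 × 6/30 = 718.40
Carol: 3592 × 3/30 = 359.20
Dave: 3592 × 5/30 = 598.67
Eve: 3592 × 6/30 = 718.40
= Alice: $1197.33, Bob: $718.40, Carol: $359.20, Dave: $598.67, Eve: $718.40

Alice: $1197.33, Bob: $718.40, Carol: $359.20, Dave: $598.67, Eve: $718.40


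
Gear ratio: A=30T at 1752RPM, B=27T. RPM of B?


Gear ratio = 30:27 = 10:9
RPM_B = RPM_A × (teeth_A / teeth_B)
= 1752 × (30/27)
= 1946.7 RPM

1946.7 RPM


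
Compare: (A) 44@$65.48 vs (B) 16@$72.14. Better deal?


Deal A: $65.48/44 = $1.4882/unit
Deal B: $72.14/16 = $4.5088/unit
A is cheaper per unit
= Deal A

Deal A


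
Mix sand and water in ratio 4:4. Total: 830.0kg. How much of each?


Total parts = 4 + 4 = 8
sand: 830.0 × 4/8 = 415.0kg
water: 830.0 × 4/8 = 415.0kg
= 415.0kg and 415.0kg

415.0kg and 415.0kg


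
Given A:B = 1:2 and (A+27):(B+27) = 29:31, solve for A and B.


Let A = 1k, B = 2k.
(1k + 27) / (2k + 27) = 29/31
Cross-multiply: 31(1k + 27) = 29(2k + 27)
31k + 837 = 58k + 783
31k - 58k = 783 - 837
-27k = -54
k = -54/-27 = 2
A = 1×2 = 2, B = 2×2 = 4
= A = 2, B = 4

A = 2, B = 4


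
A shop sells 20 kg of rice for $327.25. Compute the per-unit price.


Unit rate = total / quantity
= 327.25 / 20
= $16.36 per unit

$16.36 per unit


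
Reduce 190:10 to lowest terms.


GCD(190, 10) = 10
190/10 : 10/10
= 19:1

19:1


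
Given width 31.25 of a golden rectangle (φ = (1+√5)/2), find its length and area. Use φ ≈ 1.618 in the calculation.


φ = (1 + √5) / 2 ≈ 1.618
Length = width × φ = 31.25 × 1.618 = 50.5625
≈ 50.56
Area = width × length = 31.25 × 50.5625 = 1580.078125 ≈ 1580.08
= Length: 50.56, Area: 1580.08

Length: 50.56, Area: 1580.08


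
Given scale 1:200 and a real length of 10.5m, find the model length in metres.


Model size = real / scale
= 10.5 / 200
= 0.0525 m

0.0525 m


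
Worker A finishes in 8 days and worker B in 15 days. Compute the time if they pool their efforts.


Rate of A = 1/8 per day
Rate of B = 1/15 per day
Combined rate = 1/8 + 1/15 = 23/120 ≈ 0.1917 per day
Days = 1 / combined rate = 120/23
≈ 5.22 days

5.22 days


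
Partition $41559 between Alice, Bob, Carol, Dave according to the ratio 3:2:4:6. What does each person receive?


Total parts = 3 + 2 + 4 + 6 = 15
Alice: 41559 × 3/15 = 8311.80
Bob: 41559 × 2/15 = 5541.20
Carol: 41559 × 4/15 = 11082.40
Dave: 41559 × 6/15 = 16623.60
= Alice: $8311.80, Bob: $5541.20, Carol: $11082.40, Dave: $16623.60

Alice: $8311.80, Bob: $5541.20, Carol: $11082.40, Dave: $16623.60


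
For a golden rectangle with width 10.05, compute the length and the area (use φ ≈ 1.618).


φ = (1 + √5) / 2 ≈ 1.618
Length = width × φ = 10.05 × 1.618 = 16.2609
≈ 16.26
Area = width × length = 10.05 × 16.2609 = 163.422045 ≈ 163.42
= Length: 16.26, Area: 163.42

Length: 16.26, Area: 163.42


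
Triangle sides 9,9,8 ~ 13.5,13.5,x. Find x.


Scale factor = 13.5/9 = 1.5
Missing side = 8 × 1.5
= 12.0

12.0


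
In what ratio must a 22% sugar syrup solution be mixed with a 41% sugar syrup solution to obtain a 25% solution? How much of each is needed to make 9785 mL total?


Let x parts of 22% mix with y parts of 41%.
22x + 41y = 25(x + y)
22x + 41y = 25x + 25y
x(22 - 25) = y(25 - 41)
x/y = (41 - 25)/(25 - 22) = 16/3
Simplify: 16:3
Total parts = 19; one part = 9785/19 = 515.00 mL
22% solution: 16×515.00 = 8240.00 mL
41% solution: 3×515.00 = 1545.00 mL
= ratio 16:3; 8240.00 mL and 1545.00 mL

ratio 16:3; 8240.00 mL and 1545.00 mL


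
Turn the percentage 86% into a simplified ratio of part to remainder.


86% means 86 parts out of 100; remainder = 14
Part : remainder = 86:14
GCD = 2
= 43:7

43:7


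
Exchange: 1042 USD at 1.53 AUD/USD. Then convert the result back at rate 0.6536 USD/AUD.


Amount × rate = 1042 × 1.53 = 1594.26 AUD
Round-trip: 1594.26 × 0.6536 = 1042.01 USD
= 1594.26 AUD, then 1042.01 USD

1594.26 AUD, then 1042.01 USD


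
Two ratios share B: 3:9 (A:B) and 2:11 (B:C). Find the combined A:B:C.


Match B: multiply A:B by 2 → 6:18
Multiply B:C by 9 → 18:99
Combined: 6:18:99
GCD = 3
= 2:6:33

2:6:33


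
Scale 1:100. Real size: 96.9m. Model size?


Model size = real / scale
= 96.9 / 100
= 0.9690 m

0.9690 m


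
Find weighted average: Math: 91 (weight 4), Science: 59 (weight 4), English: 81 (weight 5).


Numerator = 91×4 + 59×4 + 81×5
= 364 + 236 + 405
= 1005
Total weight = 13
Weighted avg = 1005/13
= 77.31

77.31


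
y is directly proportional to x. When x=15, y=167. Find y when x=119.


Direct proportion: y/x = constant
k = 167/15 ≈ 11.1333
y₂ = k × 119 = 167 × 119 / 15 = 19873/15
≈ 1324.87

1324.87


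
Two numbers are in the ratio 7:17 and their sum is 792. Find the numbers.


Let A = 7k, B = 17k.
7k + 17k = 792
24k = 792 → k = 792/24 = 33
A = 7×33 = 231, B = 17×33 = 561
= A = 231, B = 561

A = 231, B = 561


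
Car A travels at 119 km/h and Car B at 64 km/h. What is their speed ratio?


Ratio = 119:64
GCD = 1
Simplified = 119:64
Time ratio (same distance) = 64:119
Speed ratio = 119:64

119:64


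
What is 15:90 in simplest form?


GCD(15, 90) = 15
15/15 : 90/15
= 1:6

1:6


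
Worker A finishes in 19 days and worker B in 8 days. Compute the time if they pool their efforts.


Rate of A = 1/19 per day
Rate of B = 1/8 per day
Combined rate = 1/19 + 1/8 = 27/152 ≈ 0.1776 per day
Days = 1 / combined rate = 152/27
≈ 5.63 days

5.63 days


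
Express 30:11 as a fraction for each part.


Total parts = 30 + 11 = 41
First part: 30/41 = 30/41
Second part: 11/41 = 11/41
= 30/41 and 11/41

30/41 and 11/41


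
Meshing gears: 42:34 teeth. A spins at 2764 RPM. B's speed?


Gear ratio = 42:34 = 21:17
RPM_B = RPM_A × (teeth_A / teeth_B)
= 2764 × (42/34)
= 3414.4 RPM

3414.4 RPM


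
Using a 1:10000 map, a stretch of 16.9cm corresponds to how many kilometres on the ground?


Real distance = map distance × scale
= 16.9cm × 10000
= 169000 cm = 1690.0 m
= 1.690 km

1.690 km


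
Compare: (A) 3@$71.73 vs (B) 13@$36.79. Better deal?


Deal A: $71.73/3 = $23.9100/unit
Deal B: $36.79/13 = $2.8300/unit
B is cheaper per unit
= Deal B

Deal B


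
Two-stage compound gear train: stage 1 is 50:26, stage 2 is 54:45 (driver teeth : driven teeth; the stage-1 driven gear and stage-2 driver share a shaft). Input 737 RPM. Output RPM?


Stage 1: RPM_B = RPM_A × t_A/t_B = 737 × 50/26 = 36850/26 ≈ 1417.31
B and C share a shaft → RPM_C = RPM_B
Stage 2: RPM_D = RPM_C × t_C/t_D = RPM_A × (t_A×t_C)/(t_B×t_D)
Overall ratio = (50×54)/(26×45) = 2700/1170
RPM_D = 737 × 2700/1170 = 1989900/1170
≈ 1700.77 RPM

1700.77 RPM


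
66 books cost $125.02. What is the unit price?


Unit rate = total / quantity
= 125.02 / 66
= $1.89 per unit

$1.89 per unit


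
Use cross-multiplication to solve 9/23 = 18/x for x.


Cross multiply: 9 × x = 23 × 18
9x = 414
x = 414 / 9
= 46.00

46.00


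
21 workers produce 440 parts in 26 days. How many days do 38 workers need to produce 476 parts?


Days ∝ work / workers, so d₂ = d₁ × (m₁/m₂) × (w₂/w₁)
Workers factor (inverse): 21/38 ≈ 0.5526
Work factor (direct): 476/440 ≈ 1.0818
d₂ = 26 × 21/38 × 476/440 = (26 × 21 × 476) / (38 × 440) = 259896/16720
≈ 15.54 days

15.54 days


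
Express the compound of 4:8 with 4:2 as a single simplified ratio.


Compound ratio = (4×4) : (8×2)
= 16:16
GCD = 16
= 1:1

1:1


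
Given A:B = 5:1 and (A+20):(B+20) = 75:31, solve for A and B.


Let A = 5k, B = 1k.
(5k + 20) / (1k + 20) = 75/31
Cross-multiply: 31(5k + 20) = 75(1k + 20)
155k + 620 = 75k + 1500
155k - 75k = 1500 - 620
80k = 880
k = 880/80 = 11
A = 5×11 = 55, B = 1×11 = 11
= A = 55, B = 11

A = 55, B = 11


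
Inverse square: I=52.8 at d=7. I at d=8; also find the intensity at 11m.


I₁d₁² = I₂d₂²
I at 8m = 52.8 × (7/8)² = 52.8 × 49/64 = 2587.2/64 = 40.4250
I at 11m = 52.8 × (7/11)² = 52.8 × 49/121 = 2587.2/121 ≈ 21.3818
= 40.4250 and 21.3818

40.4250 and 21.3818


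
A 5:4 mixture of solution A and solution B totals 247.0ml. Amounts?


Total parts = 5 + 4 = 9
solution A: 247.0 × 5/9 = 137.2ml
solution B: 247.0 × 4/9 = 109.8ml
= 137.2ml and 109.8ml

137.2ml and 109.8ml


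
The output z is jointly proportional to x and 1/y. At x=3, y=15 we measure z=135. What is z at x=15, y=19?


z = k·x/y
Solve for k using the known point: k = z·y/x = 135×15/3 = 2025/3 = 675.0000
Now evaluate at x=15, y=19:
z = k × 15 / 19 = (2025 × 15) / (3 × 19) = 30375/57
≈ 532.8947

532.8947


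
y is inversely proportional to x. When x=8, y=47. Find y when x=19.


Inverse proportion: x × y = constant
k = 8 × 47 = 376
y₂ = k / 19 = 376 / 19
= 19.79

19.79


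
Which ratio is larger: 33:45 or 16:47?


33/45 = 0.7333
16/47 = 0.3404
0.7333 > 0.3404, so 33:45 is greater
= 33:45

33:45


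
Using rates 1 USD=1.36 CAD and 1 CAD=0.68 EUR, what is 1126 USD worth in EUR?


Step 1: 1126 USD × 1.36 = 1531.36 CAD
Step 2: 1531.36 CAD × 0.68 = 1041.32 EUR
Implied rate USD→EUR = 1.36 × 0.68 = 0.9248
= 1041.32 EUR

1041.32 EUR


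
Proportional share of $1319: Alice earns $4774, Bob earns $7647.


Total income = 4774 + 7647 = $12421
Alice: $1319 × 4774/12421 = $506.96
Bob: $1319 × 7647/12421 = $812.04
= Alice: $506.96, Bob: $812.04

Alice: $506.96, Bob: $812.04


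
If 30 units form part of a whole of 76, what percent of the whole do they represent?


Percentage = (part / whole) × 100
= (30 / 76) × 100
≈ 39.47%

39.47%


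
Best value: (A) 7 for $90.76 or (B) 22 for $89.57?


Deal A: $90.76/7 = $12.9657/unit
Deal B: $89.57/22 = $4.0714/unit
B is cheaper per unit
= Deal B

Deal B


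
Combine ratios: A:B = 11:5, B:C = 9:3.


Match B: multiply A:B by 9 → 99:45
Multiply B:C by 5 → 45:15
Combined: 99:45:15
GCD = 3
= 33:15:5

33:15:5


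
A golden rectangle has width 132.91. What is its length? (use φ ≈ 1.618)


φ = (1 + √5) / 2 ≈ 1.618
Length = width × φ = 132.91 × 1.618 = 215.04838
≈ 215.05

215.05


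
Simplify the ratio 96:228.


GCD(96, 228) = 12
96/12 : 228/12
= 8:19

8:19


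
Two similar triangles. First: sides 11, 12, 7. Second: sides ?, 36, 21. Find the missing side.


Scale factor = 36/12 = 3
Missing side = 11 × 3
= 33.0

33.0


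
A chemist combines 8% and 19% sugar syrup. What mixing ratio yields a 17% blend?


Let x parts of 8% mix with y parts of 19%.
8x + 19y = 17(x + y)
8x + 19y = 17x + 17y
x(8 - 17) = y(17 - 19)
x/y = (19 - 17)/(17 - 8) = 2/9
Simplify: 2:9
= 2:9

2:9


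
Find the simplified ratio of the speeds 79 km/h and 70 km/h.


Ratio = 79:70
GCD = 1
Simplified = 79:70
Time ratio (same distance) = 70:79
Speed ratio = 79:70

79:70


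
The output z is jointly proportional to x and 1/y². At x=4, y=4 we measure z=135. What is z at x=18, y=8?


z = k·x/y²
Solve for k using the known point: k = z·y²/x = 135×16/4 = 2160/4 = 540.0000
Now evaluate at x=18, y=8:
z = k × 18 / 64 = (2160 × 18) / (4 × 64) = 38880/256
= 151.8750

151.8750


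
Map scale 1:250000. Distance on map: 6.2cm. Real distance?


Real distance = map distance × scale
= 6.2cm × 250000
= 1550000 cm = 15500.0 m
= 15.500 km

15.500 km


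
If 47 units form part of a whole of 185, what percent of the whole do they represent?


Percentage = (part / whole) × 100
= (47 / 185) × 100
≈ 25.41%

25.41%


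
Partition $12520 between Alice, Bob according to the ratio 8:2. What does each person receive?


Total parts = 8 + 2 = 10
Alice: 12520 × 8/10 = 10016.00
Bob: 12520 × 2/10 = 2504.00
= Alice: $10016.00, Bob: $2504.00

Alice: $10016.00, Bob: $2504.00


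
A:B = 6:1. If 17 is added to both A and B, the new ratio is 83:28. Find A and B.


Let A = 6k, B = 1k.
(6k + 17) / (1k + 17) = 83/28
Cross-multiply: 28(6k + 17) = 83(1k + 17)
168k + 476 = 83k + 1411
168k - 83k = 1411 - 476
85k = 935
k = 935/85 = 11
A = 6×11 = 66, B = 1×11 = 11
= A = 66, B = 11

A = 66, B = 11


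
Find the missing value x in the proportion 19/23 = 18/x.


Cross multiply: 19 × x = 23 × 18
19x = 414
x = 414 / 19
= 21.79

21.79


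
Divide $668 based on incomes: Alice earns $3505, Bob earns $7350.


Total income = 3505 + 7350 = $10855
Alice: $668 × 3505/10855 = $215.69
Bob: $668 × 7350/10855 = $452.31
= Alice: $215.69, Bob: $452.31

Alice: $215.69, Bob: $452.31


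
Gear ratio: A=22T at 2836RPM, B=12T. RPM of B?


Gear ratio = 22:12 = 11:6
RPM_B = RPM_A × (teeth_A / teeth_B)
= 2836 × (22/12)
= 5199.3 RPM

5199.3 RPM


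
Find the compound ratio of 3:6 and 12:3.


Compound ratio = (3×12) : (6×3)
= 36:18
GCD = 18
= 2:1

2:1


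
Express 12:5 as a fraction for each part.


Total parts = 12 + 5 = 17
First part: 12/17 = 12/17
Second part: 5/17 = 5/17
= 12/17 and 5/17

12/17 and 5/17


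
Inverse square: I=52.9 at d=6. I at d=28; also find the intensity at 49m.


I₁d₁² = I₂d₂²
I at 28m = 52.9 × (6/28)² = 52.9 × 36/784 = 1904.4/784 ≈ 2.4291
I at 49m = 52.9 × (6/49)² = 52.9 × 36/2401 = 1904.4/2401 ≈ 0.7932
= 2.4291 and 0.7932

2.4291 and 0.7932


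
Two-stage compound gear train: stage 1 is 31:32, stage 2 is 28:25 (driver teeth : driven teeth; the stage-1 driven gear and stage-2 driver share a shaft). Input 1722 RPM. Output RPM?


Stage 1: RPM_B = RPM_A × t_A/t_B = 1722 × 31/32 = 53382/32 ≈ 1668.19
B and C share a shaft → RPM_C = RPM_B
Stage 2: RPM_D = RPM_C × t_C/t_D = RPM_A × (t_A×t_C)/(t_B×t_D)
Overall ratio = (31×28)/(32×25) = 868/800
RPM_D = 1722 × 868/800 = 1494696/800
= 1868.37 RPM

1868.37 RPM


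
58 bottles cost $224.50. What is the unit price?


Unit rate = total / quantity
= 224.50 / 58
= $3.87 per unit

$3.87 per unit


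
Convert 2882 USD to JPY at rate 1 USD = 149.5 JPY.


Amount × rate = 2882 × 149.5
= 430859.00 JPY

430859.00 JPY


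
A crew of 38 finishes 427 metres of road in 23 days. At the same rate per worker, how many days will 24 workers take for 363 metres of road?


Days ∝ work / workers, so d₂ = d₁ × (m₁/m₂) × (w₂/w₁)
Workers factor (inverse): 38/24 ≈ 1.5833
Work factor (direct): 363/427 ≈ 0.8501
d₂ = 23 × 38/24 × 363/427 = (23 × 38 × 363) / (24 × 427) = 317262/10248
≈ 30.96 days

30.96 days


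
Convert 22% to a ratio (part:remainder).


22% means 22 parts out of 100; remainder = 78
Part : remainder = 22:78
GCD = 2
= 11:39

11:39


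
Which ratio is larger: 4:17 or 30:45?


4/17 = 0.2353
30/45 = 0.6667
0.2353 < 0.6667, so 4:17 is less
= 30:45

30:45


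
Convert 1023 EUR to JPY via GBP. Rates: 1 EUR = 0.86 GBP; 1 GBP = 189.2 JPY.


Step 1: 1023 EUR × 0.86 = 879.78 GBP
Step 2: 879.78 GBP × 189.2 = 166454.38 JPY
Implied rate EUR→JPY = 0.86 × 189.2 = 162.7120
= 166454.38 JPY

166454.38 JPY


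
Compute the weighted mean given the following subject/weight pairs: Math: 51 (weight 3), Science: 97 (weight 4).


Numerator = 51×3 + 97×4
= 153 + 388
= 541
Total weight = 7
Weighted avg = 541/7
= 77.29

77.29


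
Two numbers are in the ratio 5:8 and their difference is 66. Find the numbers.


Let A = 5k, B = 8k.
8k - 5k = 66
3k = 66 → k = 66/3 = 22
A = 5×22 = 110, B = 8×22 = 176
= A = 110, B = 176

A = 110, B = 176


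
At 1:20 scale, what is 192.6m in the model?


Model size = real / scale
= 192.6 / 20
= 9.6300 m

9.6300 m


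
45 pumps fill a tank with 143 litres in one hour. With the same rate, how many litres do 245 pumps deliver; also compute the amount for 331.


Direct proportion: y/x = constant
k = 143/45 ≈ 3.1778
y at x=245: k × 245 = 143 × 245 / 45 = 35035/45 ≈ 778.56
y at x=331: k × 331 = 143 × 331 / 45 = 47333/45 ≈ 1051.84
= 778.56 and 1051.84

778.56 and 1051.84


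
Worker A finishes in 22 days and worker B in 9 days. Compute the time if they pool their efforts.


Rate of A = 1/22 per day
Rate of B = 1/9 per day
Combined rate = 1/22 + 1/9 = 31/198 ≈ 0.1566 per day
Days = 1 / combined rate = 198/31
≈ 6.39 days

6.39 days


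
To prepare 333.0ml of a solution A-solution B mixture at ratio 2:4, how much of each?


Total parts = 2 + 4 = 6
solution A: 333.0 × 2/6 = 111.0ml
solution B: 333.0 × 4/6 = 222.0ml
= 111.0ml and 222.0ml

111.0ml and 222.0ml


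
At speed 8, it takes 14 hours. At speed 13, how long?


Inverse proportion: x × y = constant
k = 8 × 14 = 112
y₂ = k / 13 = 112 / 13
= 8.62

8.62


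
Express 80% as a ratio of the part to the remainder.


80% means 80 parts out of 100; remainder = 20
Part : remainder = 80:20
GCD = 20
= 4:1

4:1


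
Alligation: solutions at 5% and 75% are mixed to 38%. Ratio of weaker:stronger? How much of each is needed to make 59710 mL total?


Let x parts of 5% mix with y parts of 75%.
5x + 75y = 38(x + y)
5x + 75y = 38x + 38y
x(5 - 38) = y(38 - 75)
x/y = (75 - 38)/(38 - 5) = 37/33
Simplify: 37:33
Total parts = 70; one part = 59710/70 = 853.00 mL
5% solution: 37×853.00 = 31561.00 mL
75% solution: 33×853.00 = 28149.00 mL
= ratio 37:33; 31561.00 mL and 28149.00 mL

ratio 37:33; 31561.00 mL and 28149.00 mL


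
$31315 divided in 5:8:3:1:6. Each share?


Total parts = 5 + 8 + 3 + 1 + 6 = 23
Part 1: 31315 × 5/23 = 6807.61
Part 2: 31315 × 8/23 = 10892.17
Part 3: 31315 × 3/23 = 4084.57
Part 4: 31315 × 1/23 = 1361.52
Part 5: 31315 × 6/23 = 8169.13
= Part 1: $6807.61, Part 2: $10892.17, Part 3: $4084.57, Part 4: $1361.52, Part 5: $8169.13

Part 1: $6807.61, Part 2: $10892.17, Part 3: $4084.57, Part 4: $1361.52, Part 5: $8169.13


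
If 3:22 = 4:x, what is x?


Cross multiply: 3 × x = 22 × 4
3x = 88
x = 88 / 3
= 29.33

29.33


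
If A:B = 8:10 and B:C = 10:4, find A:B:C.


Match B: multiply A:B by 10 → 80:100
Multiply B:C by 10 → 100:40
Combined: 80:100:40
GCD = 20
= 4:5:2

4:5:2


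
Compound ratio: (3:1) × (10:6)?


Compound ratio = (3×10) : (1×6)
= 30:6
GCD = 6
= 5:1

5:1


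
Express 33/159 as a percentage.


Percentage = (part / whole) × 100
= (33 / 159) × 100
≈ 20.75%

20.75%


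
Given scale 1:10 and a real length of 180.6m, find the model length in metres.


Model size = real / scale
= 180.6 / 10
= 18.0600 m

18.0600 m


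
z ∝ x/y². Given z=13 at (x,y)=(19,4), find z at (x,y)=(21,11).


z = k·x/y²
Solve for k using the known point: k = z·y²/x = 13×16/19 = 208/19 ≈ 10.9474
Now evaluate at x=21, y=11:
z = k × 21 / 121 = (208 × 21) / (19 × 121) = 4368/2299
≈ 1.9000

1.9000


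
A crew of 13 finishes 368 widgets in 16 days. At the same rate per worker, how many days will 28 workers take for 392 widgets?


Days ∝ work / workers, so d₂ = d₁ × (m₁/m₂) × (w₂/w₁)
Workers factor (inverse): 13/28 ≈ 0.4643
Work factor (direct): 392/368 ≈ 1.0652
d₂ = 16 × 13/28 × 392/368 = (16 × 13 × 392) / (28 × 368) = 81536/10304
≈ 7.91 days

7.91 days


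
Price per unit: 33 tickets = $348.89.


Unit rate = total / quantity
= 348.89 / 33
= $10.57 per unit

$10.57 per unit


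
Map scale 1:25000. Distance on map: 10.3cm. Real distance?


Real distance = map distance × scale
= 10.3cm × 25000
= 257500 cm = 2575.0 m
= 2.575 km

2.575 km


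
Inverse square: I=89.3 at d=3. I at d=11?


I₁d₁² = I₂d₂²
I₂ = I₁ × (d₁/d₂)²
= 89.3 × (3/11)²
= 89.3 × 9/121
= 803.7/121
≈ 6.6421

6.6421


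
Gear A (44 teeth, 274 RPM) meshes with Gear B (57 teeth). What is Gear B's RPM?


Gear ratio = 44:57 = 44:57
RPM_B = RPM_A × (teeth_A / teeth_B)
= 274 × (44/57)
= 211.5 RPM

211.5 RPM
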